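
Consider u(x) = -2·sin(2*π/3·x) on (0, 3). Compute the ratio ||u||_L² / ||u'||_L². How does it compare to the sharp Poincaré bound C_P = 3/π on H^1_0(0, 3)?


||u||_L² / ||u'||_L² = 3/(2*π) < C_P = 3/π.

u(x) = -2·sin(2*π/3·x), so u'(x) = -4*π*cos(2*π*x/3)/3.
Writing u(x) = A·sin(kπx/L) with A = -2 and k = 2, use ∫_0^L sin²(kπx/L) dx = L/2 and ∫_0^L cos²(kπx/L) dx = L/2.
u² = 4·sin²(2*π/3·x) and (u')² = 16*π^2/9·cos²(2*π/3·x), and each of sin², cos² integrates to L/2 = 3/2 over (0, 3).
∫_0^3 u² dx = 6, so ||u||_L² = sqrt(6).
∫_0^3 (u')² dx = 8*π^2/3, so ||u'||_L² = 2*sqrt(6)*π/3.
Ratio ||u||_L² / ||u'||_L² = 3/(2*π).
Sharp Poincaré constant on H^1_0(0, 3) is C_P = L/π = 3/π, achieved by sin(π/3·x).
This is the k = 2 harmonic; the ratio L/(kπ) is strictly less than C_P = L/π, consistent with the sharp inequality ||u||_L² ≤ C_P ||u'||_L².


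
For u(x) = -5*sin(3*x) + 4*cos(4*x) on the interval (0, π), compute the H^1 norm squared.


||u||_{H^1(0,π)}^2 = 4080/7 + 261*π

u'(x) = -16*sin(4*x) - 15*cos(3*x).
Expand u² and (u')² and integrate term by term on (0, π), using: for integers n ≥ 1, ∫_0^π sin²(nx) dx = ∫_0^π cos²(nx) dx = π/2; for n ≠ n', ∫_0^π sin(nx)sin(n'x) dx = ∫_0^π cos(nx)cos(n'x) dx = 0; and by product-to-sum, ∫_0^π sin(nx)cos(n'x) dx = ½∫_0^π [sin((n+n')x) + sin((n−n')x)] dx, which is 0 when n+n' is even and 2n/(n²−n'²) when n+n' is odd (it need not vanish on (0, π)).
  u² squared terms: (-5)²·∫sin(3x)² dx = 25·π/2 = 25*π/2;  (4)²·∫cos(4x)² dx = 16·π/2 = 8*π.
  u² cross terms: 2·(-5)·(4)·∫sin(3x)·cos(4x) dx = -40·(-6/7) = 240/7.
  So ∫_0^π u² dx = 25*π/2 + 8*π + 240/7 = 240/7 + 41*π/2.
  (u')² squared terms: (-16)²·∫sin(4x)² dx = 256·π/2 = 128*π;  (-15)²·∫cos(3x)² dx = 225·π/2 = 225*π/2.
  (u')² cross terms: 2·(-16)·(-15)·∫sin(4x)·cos(3x) dx = 480·(8/7) = 3840/7.
  So ∫_0^π (u')² dx = 128*π + 225*π/2 + 3840/7 = 3840/7 + 481*π/2.
||u||_{H^1}^2 = (240/7 + 41*π/2) + (3840/7 + 481*π/2) = 4080/7 + 261*π.


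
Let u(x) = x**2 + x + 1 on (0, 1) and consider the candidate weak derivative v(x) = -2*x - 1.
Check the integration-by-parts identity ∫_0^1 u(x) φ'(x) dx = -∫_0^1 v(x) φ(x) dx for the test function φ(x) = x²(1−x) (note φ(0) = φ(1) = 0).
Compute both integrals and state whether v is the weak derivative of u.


LHS = -11/60, RHS = 11/60. No, v is not the weak derivative of u.

u(x) = x**2 + x + 1, classical derivative u'(x) = 2*x + 1.
φ(x) = x²(1−x), so φ'(x) = x*(2 - 3*x).
Note φ(0) = φ(1) = 0, so the boundary term u·φ vanishes.
LHS = ∫_0^1 u(x) φ'(x) dx = ∫_0^1 (-3*x^4 - x^3 - x^2 + 2*x) dx. Term by term:
  ∫_0^1 -3*x^4 dx = -3/5;  ∫_0^1 -x^3 dx = -1/4;  ∫_0^1 -x^2 dx = -1/3;
  ∫_0^1 2*x dx = 1.
Sum: -3/5 − 1/4 − 1/3 + 1 = -11/60.
So LHS = -11/60.
∫_0^1 v(x) φ(x) dx = ∫_0^1 (2*x^4 - x^3 - x^2) dx. Term by term:
  ∫_0^1 2*x^4 dx = 2/5;  ∫_0^1 -x^3 dx = -1/4;  ∫_0^1 -x^2 dx = -1/3.
Sum: 2/5 − 1/4 − 1/3 = -11/60.
So RHS = -∫_0^1 v(x) φ(x) dx = 11/60.
LHS − RHS = -11/30 ≠ 0, so the identity fails.
(For a valid weak derivative the identity must hold for EVERY test function, in particular this one. The failure shows v is NOT the weak derivative of u.)
Correct weak derivative would be u'(x) = 2*x + 1.


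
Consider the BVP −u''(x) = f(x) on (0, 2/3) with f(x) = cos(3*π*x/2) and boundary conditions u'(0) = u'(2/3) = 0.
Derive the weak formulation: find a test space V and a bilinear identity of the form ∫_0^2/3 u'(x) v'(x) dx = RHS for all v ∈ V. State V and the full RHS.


V = H^1(0, 2/3) (no boundary constraint on v; u is determined up to an additive constant); weak form: ∫_0^2/3 u'v' dx = ∫_0^2/3 (cos(3*π*x/2)) v dx for all v ∈ V.

Multiply both sides by a test function v and integrate from 0 to 2/3:
  ∫_0^2/3 −u''(x) v(x) dx = ∫_0^2/3 f(x) v(x) dx.
Integrate the LHS by parts once:
  ∫_0^2/3 −u'' v dx = −[u'(x) v(x)]_0^2/3 + ∫_0^2/3 u'(x) v'(x) dx.
Thus ∫_0^2/3 u'(x) v'(x) dx = ∫_0^2/3 f(x) v(x) dx + [u'(x) v(x)]_0^2/3.
Choose V so that boundary terms are either known or forced to vanish.
u has homogeneous Neumann: u'(0) = u'(2/3) = 0. So [u' v]_0^2/3 = 0·v(2/3) − 0·v(0) = 0 for any v; take V = H^1(0, 2/3).
Weak formulation: find u (satisfying any essential BC) such that ∫_0^2/3 u'(x) v'(x) dx = ∫_0^2/3 f v dx for all v ∈ V (homogeneous Neumann, so boundary terms vanish).
Substituting f(x) = cos(3*π*x/2), the right-hand side is ∫_0^2/3 (cos(3*π*x/2)) v dx.
Compatibility check (pure Neumann): taking v ≡ 1 ∈ V gives 0 = ∫_0^2/3 f dx + (0) − (0), i.e. ∫_0^2/3 f dx must equal u'(0) − u'(2/3) = 0. Indeed ∫_0^2/3 (cos(3*π*x/2)) dx = 0, so the data are compatible. The solution is then unique only up to an additive constant (fix it e.g. by requiring ∫_0^2/3 u dx = 0).


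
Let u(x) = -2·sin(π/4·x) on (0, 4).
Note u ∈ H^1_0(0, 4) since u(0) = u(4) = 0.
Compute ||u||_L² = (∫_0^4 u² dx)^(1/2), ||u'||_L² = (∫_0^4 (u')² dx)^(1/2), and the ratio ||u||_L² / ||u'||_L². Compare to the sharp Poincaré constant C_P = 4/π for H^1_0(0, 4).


||u||_L² / ||u'||_L² = 4/π = C_P.

u(x) = -2·sin(π/4·x), so u'(x) = -π*cos(π*x/4)/2.
Writing u(x) = A·sin(kπx/L) with A = -2 and k = 1, use ∫_0^L sin²(kπx/L) dx = L/2 and ∫_0^L cos²(kπx/L) dx = L/2.
u² = 4·sin²(π/4·x) and (u')² = π^2/4·cos²(π/4·x), and each of sin², cos² integrates to L/2 = 2 over (0, 4).
∫_0^4 u² dx = 8, so ||u||_L² = 2*sqrt(2).
∫_0^4 (u')² dx = π^2/2, so ||u'||_L² = sqrt(2)*π/2.
Ratio ||u||_L² / ||u'||_L² = 4/π.
Sharp Poincaré constant on H^1_0(0, 4) is C_P = L/π = 4/π, achieved by sin(π/4·x).
This is the k = 1 eigenfunction (up to amplitude), so the ratio equals the sharp Poincaré constant exactly.


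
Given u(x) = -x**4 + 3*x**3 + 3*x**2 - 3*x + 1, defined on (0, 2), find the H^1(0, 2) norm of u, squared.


||u||_{H^1}^2 = 78472/315

The H^1 norm (squared) on an interval (0, L) is
  ||u||_{H^1}^2 = ∫_0^L u(x)^2 dx + ∫_0^L u'(x)^2 dx.
Compute u'(x) = -4*x**3 + 9*x**2 + 6*x - 3.
Then u(x)^2 = x**8 - 6*x**7 + 3*x**6 + 24*x**5 - 11*x**4 - 12*x**3 + 15*x**2 - 6*x + 1 and u'(x)^2 = 16*x**6 - 72*x**5 + 33*x**4 + 132*x**3 - 18*x**2 - 36*x + 9.
Integrate each monomial from 0 to 2 using ∫_0^2 c·x^n dx = c·2^(n+1)/(n+1):
  ∫_0^2 u(x)^2 dx = ∫_0^2 (x^8 - 6*x^7 + 3*x^6 + 24*x^5 - 11*x^4 - 12*x^3 + 15*x^2 - 6*x + 1) dx. Term by term:
    ∫_0^2 x^8 dx = 512/9;  ∫_0^2 -6*x^7 dx = -192;  ∫_0^2 3*x^6 dx = 384/7;
    ∫_0^2 24*x^5 dx = 256;  ∫_0^2 -11*x^4 dx = -352/5;  ∫_0^2 -12*x^3 dx = -48;
    ∫_0^2 15*x^2 dx = 40;  ∫_0^2 -6*x dx = -12;  ∫_0^2 1 dx = 2.
  Sum: 512/9 − 192 + 384/7 + 256 − 352/5 − 48 + 40 − 12 + 2 = 27514/315.
  ∫_0^2 u'(x)^2 dx = ∫_0^2 (16*x^6 - 72*x^5 + 33*x^4 + 132*x^3 - 18*x^2 - 36*x + 9) dx. Term by term:
    ∫_0^2 16*x^6 dx = 2048/7;  ∫_0^2 -72*x^5 dx = -768;  ∫_0^2 33*x^4 dx = 1056/5;
    ∫_0^2 132*x^3 dx = 528;  ∫_0^2 -18*x^2 dx = -48;  ∫_0^2 -36*x dx = -72;
    ∫_0^2 9 dx = 18.
  Sum: 2048/7 − 768 + 1056/5 + 528 − 48 − 72 + 18 = 5662/35.
Adding: ||u||_{H^1}^2 = 27514/315 + 5662/35 = 78472/315.


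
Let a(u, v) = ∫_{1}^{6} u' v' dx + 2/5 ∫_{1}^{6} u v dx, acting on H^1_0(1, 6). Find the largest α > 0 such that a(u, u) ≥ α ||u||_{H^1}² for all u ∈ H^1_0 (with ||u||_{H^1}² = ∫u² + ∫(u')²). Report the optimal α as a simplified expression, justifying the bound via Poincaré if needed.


α = (π^2 + 10)/(π^2 + 25)

Coercivity of a(·,·) on H^1_0(1, 6) means a(u, u) ≥ α ||u||_{H^1}² for every u ∈ H^1_0.
The interval has length L = 5, and Poincaré/coercivity depend only on L. Here a(u, u) = ∫(u')² + (2/5)·∫u².
Here 0 < c = 2/5 < 1. The condition a(u,u) ≥ α||u||_{H^1}² reads (1−α)∫(u')² ≥ (α−c)∫u². Any admissible α is ≤ 1 (rapidly oscillating u have ∫u²/∫(u')² → 0), and α = 1 would force 0 ≥ (1−c)∫u², impossible since c < 1; so 1−α > 0. By the sharp Poincaré inequality on H^1_0 of an interval of length L, ∫(u')² ≥ (π/L)²∫u² with equality for the first sine mode sin(π(x−x₀)/L) (x₀ the left endpoint), so the inequality holds for all u iff (1−α)(π/L)² ≥ α − c, i.e. α ≤ ((π/L)² + c)/((π/L)² + 1) = (1 + c(L/π)²)/(1 + (L/π)²). With (π/L)² = π^2/25 and c = 2/5, the largest admissible constant is α = ((π/L)² + c)/((π/L)² + 1).
Simplifying, α = (π^2 + 10)/(π^2 + 25).


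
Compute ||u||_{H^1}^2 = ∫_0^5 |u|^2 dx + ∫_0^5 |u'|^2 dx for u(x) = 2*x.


||u||_{H^1}^2 = 560/3

The H^1 norm (squared) on an interval (0, L) is
  ||u||_{H^1}^2 = ∫_0^L u(x)^2 dx + ∫_0^L u'(x)^2 dx.
Compute u'(x) = 2.
Then u(x)^2 = 4*x**2 and u'(x)^2 = 4.
Integrate each monomial from 0 to 5 using ∫_0^5 c·x^n dx = c·5^(n+1)/(n+1):
  ∫_0^5 u(x)^2 dx = ∫_0^5 (4*x^2) dx. Term by term:
    ∫_0^5 4*x^2 dx = 500/3.
  ∫_0^5 u'(x)^2 dx = ∫_0^5 (4) dx. Term by term:
    ∫_0^5 4 dx = 20.
Adding: ||u||_{H^1}^2 = 500/3 + 20 = 560/3.


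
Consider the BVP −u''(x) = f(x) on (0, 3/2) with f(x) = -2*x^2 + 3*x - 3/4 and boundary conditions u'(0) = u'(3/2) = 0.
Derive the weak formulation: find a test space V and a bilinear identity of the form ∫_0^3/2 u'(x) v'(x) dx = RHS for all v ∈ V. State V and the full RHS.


V = H^1(0, 3/2) (no boundary constraint on v; u is determined up to an additive constant); weak form: ∫_0^3/2 u'v' dx = ∫_0^3/2 (-2*x^2 + 3*x - 3/4) v dx for all v ∈ V.

Multiply both sides by a test function v and integrate from 0 to 3/2:
  ∫_0^3/2 −u''(x) v(x) dx = ∫_0^3/2 f(x) v(x) dx.
Integrate the LHS by parts once:
  ∫_0^3/2 −u'' v dx = −[u'(x) v(x)]_0^3/2 + ∫_0^3/2 u'(x) v'(x) dx.
Thus ∫_0^3/2 u'(x) v'(x) dx = ∫_0^3/2 f(x) v(x) dx + [u'(x) v(x)]_0^3/2.
Choose V so that boundary terms are either known or forced to vanish.
u has homogeneous Neumann: u'(0) = u'(3/2) = 0. So [u' v]_0^3/2 = 0·v(3/2) − 0·v(0) = 0 for any v; take V = H^1(0, 3/2).
Weak formulation: find u (satisfying any essential BC) such that ∫_0^3/2 u'(x) v'(x) dx = ∫_0^3/2 f v dx for all v ∈ V (homogeneous Neumann, so boundary terms vanish).
Substituting f(x) = -2*x^2 + 3*x - 3/4, the right-hand side is ∫_0^3/2 (-2*x^2 + 3*x - 3/4) v dx.
Compatibility check (pure Neumann): taking v ≡ 1 ∈ V gives 0 = ∫_0^3/2 f dx + (0) − (0), i.e. ∫_0^3/2 f dx must equal u'(0) − u'(3/2) = 0. Indeed ∫_0^3/2 (-2*x^2 + 3*x - 3/4) dx = 0, so the data are compatible. The solution is then unique only up to an additive constant (fix it e.g. by requiring ∫_0^3/2 u dx = 0).


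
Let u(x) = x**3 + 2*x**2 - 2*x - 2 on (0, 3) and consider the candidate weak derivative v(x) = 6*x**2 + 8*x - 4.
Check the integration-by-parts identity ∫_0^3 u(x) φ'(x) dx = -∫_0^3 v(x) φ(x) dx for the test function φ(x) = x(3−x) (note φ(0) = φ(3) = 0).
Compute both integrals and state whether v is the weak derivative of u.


LHS = -1089/20, RHS = -1089/10. No, v is not the weak derivative of u.

u(x) = x**3 + 2*x**2 - 2*x - 2, classical derivative u'(x) = 3*x**2 + 4*x - 2.
φ(x) = x(3−x), so φ'(x) = 3 - 2*x.
Note φ(0) = φ(3) = 0, so the boundary term u·φ vanishes.
LHS = ∫_0^3 u(x) φ'(x) dx = ∫_0^3 (-2*x^4 - x^3 + 10*x^2 - 2*x - 6) dx. Term by term:
  ∫_0^3 -2*x^4 dx = -486/5;  ∫_0^3 -x^3 dx = -81/4;  ∫_0^3 10*x^2 dx = 90;
  ∫_0^3 -2*x dx = -9;  ∫_0^3 -6 dx = -18.
Sum: -486/5 − 81/4 + 90 − 9 − 18 = -1089/20.
So LHS = -1089/20.
∫_0^3 v(x) φ(x) dx = ∫_0^3 (-6*x^4 + 10*x^3 + 28*x^2 - 12*x) dx. Term by term:
  ∫_0^3 -6*x^4 dx = -1458/5;  ∫_0^3 10*x^3 dx = 405/2;  ∫_0^3 28*x^2 dx = 252;
  ∫_0^3 -12*x dx = -54.
Sum: -1458/5 + 405/2 + 252 − 54 = 1089/10.
So RHS = -∫_0^3 v(x) φ(x) dx = -1089/10.
LHS − RHS = 1089/20 ≠ 0, so the identity fails.
(For a valid weak derivative the identity must hold for EVERY test function, in particular this one. The failure shows v is NOT the weak derivative of u.)
Correct weak derivative would be u'(x) = 3*x**2 + 4*x - 2.


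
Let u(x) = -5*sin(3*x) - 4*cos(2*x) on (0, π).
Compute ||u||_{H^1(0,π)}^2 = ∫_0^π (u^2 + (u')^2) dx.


||u||_{H^1(0,π)}^2 = 240 + 165*π

u'(x) = 8*sin(2*x) - 15*cos(3*x).
Expand u² and (u')² and integrate term by term on (0, π), using: for integers n ≥ 1, ∫_0^π sin²(nx) dx = ∫_0^π cos²(nx) dx = π/2; for n ≠ n', ∫_0^π sin(nx)sin(n'x) dx = ∫_0^π cos(nx)cos(n'x) dx = 0; and by product-to-sum, ∫_0^π sin(nx)cos(n'x) dx = ½∫_0^π [sin((n+n')x) + sin((n−n')x)] dx, which is 0 when n+n' is even and 2n/(n²−n'²) when n+n' is odd (it need not vanish on (0, π)).
  u² squared terms: (-5)²·∫sin(3x)² dx = 25·π/2 = 25*π/2;  (-4)²·∫cos(2x)² dx = 16·π/2 = 8*π.
  u² cross terms: 2·(-5)·(-4)·∫sin(3x)·cos(2x) dx = 40·(6/5) = 48.
  So ∫_0^π u² dx = 25*π/2 + 8*π + 48 = 48 + 41*π/2.
  (u')² squared terms: (-15)²·∫cos(3x)² dx = 225·π/2 = 225*π/2;  (8)²·∫sin(2x)² dx = 64·π/2 = 32*π.
  (u')² cross terms: 2·(-15)·(8)·∫cos(3x)·sin(2x) dx = -240·(-4/5) = 192.
  So ∫_0^π (u')² dx = 225*π/2 + 32*π + 192 = 192 + 289*π/2.
||u||_{H^1}^2 = (48 + 41*π/2) + (192 + 289*π/2) = 240 + 165*π.


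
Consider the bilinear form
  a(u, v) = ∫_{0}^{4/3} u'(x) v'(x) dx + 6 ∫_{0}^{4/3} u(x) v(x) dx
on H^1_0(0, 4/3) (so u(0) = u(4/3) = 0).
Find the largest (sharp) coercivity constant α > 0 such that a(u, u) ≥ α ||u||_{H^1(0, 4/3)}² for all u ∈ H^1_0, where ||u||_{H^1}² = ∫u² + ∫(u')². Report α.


α = 1

Coercivity of a(·,·) on H^1_0(0, 4/3) means a(u, u) ≥ α ||u||_{H^1}² for every u ∈ H^1_0.
The interval has length L = 4/3, and Poincaré/coercivity depend only on L. Here a(u, u) = ∫(u')² + (6)·∫u².
Here c = 6 ≥ 1, so a(u,u) = ∫(u')² + c∫u² ≥ ∫(u')² + ∫u² = ||u||_{H^1}², i.e. α = 1 works. No larger α is possible: a(u,u) ≥ α||u||_{H^1}² means (1−α)∫(u')² ≥ (α−c)∫u², and for the modes u_n = sin(nπ(x−x₀)/L) (x₀ the left endpoint) one has ∫u_n²/∫(u_n')² = (L/(nπ))² → 0, so a(u_n,u_n)/||u_n||_{H^1}² → 1. Hence the optimal constant is α = 1.
Therefore α = 1.


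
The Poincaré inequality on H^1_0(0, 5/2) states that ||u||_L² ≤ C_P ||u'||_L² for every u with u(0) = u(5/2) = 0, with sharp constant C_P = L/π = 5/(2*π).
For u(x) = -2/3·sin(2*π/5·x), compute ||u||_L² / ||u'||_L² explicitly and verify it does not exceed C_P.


||u||_L² / ||u'||_L² = 5/(2*π) = C_P.

u(x) = -2/3·sin(2*π/5·x), so u'(x) = -4*π*cos(2*π*x/5)/15.
Writing u(x) = A·sin(kπx/L) with A = -2/3 and k = 1, use ∫_0^L sin²(kπx/L) dx = L/2 and ∫_0^L cos²(kπx/L) dx = L/2.
u² = 4/9·sin²(2*π/5·x) and (u')² = 16*π^2/225·cos²(2*π/5·x), and each of sin², cos² integrates to L/2 = 5/4 over (0, 5/2).
∫_0^5/2 u² dx = 5/9, so ||u||_L² = sqrt(5)/3.
∫_0^5/2 (u')² dx = 4*π^2/45, so ||u'||_L² = 2*sqrt(5)*π/15.
Ratio ||u||_L² / ||u'||_L² = 5/(2*π).
Sharp Poincaré constant on H^1_0(0, 5/2) is C_P = L/π = 5/(2*π), achieved by sin(2*π/5·x).
This is the k = 1 eigenfunction (up to amplitude), so the ratio equals the sharp Poincaré constant exactly.


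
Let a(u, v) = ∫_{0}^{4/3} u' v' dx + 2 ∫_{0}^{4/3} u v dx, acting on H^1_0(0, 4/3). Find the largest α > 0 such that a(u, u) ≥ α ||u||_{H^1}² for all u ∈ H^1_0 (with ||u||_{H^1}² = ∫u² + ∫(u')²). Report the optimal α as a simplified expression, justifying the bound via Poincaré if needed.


α = 1

Coercivity of a(·,·) on H^1_0(0, 4/3) means a(u, u) ≥ α ||u||_{H^1}² for every u ∈ H^1_0.
The interval has length L = 4/3, and Poincaré/coercivity depend only on L. Here a(u, u) = ∫(u')² + (2)·∫u².
Here c = 2 ≥ 1, so a(u,u) = ∫(u')² + c∫u² ≥ ∫(u')² + ∫u² = ||u||_{H^1}², i.e. α = 1 works. No larger α is possible: a(u,u) ≥ α||u||_{H^1}² means (1−α)∫(u')² ≥ (α−c)∫u², and for the modes u_n = sin(nπ(x−x₀)/L) (x₀ the left endpoint) one has ∫u_n²/∫(u_n')² = (L/(nπ))² → 0, so a(u_n,u_n)/||u_n||_{H^1}² → 1. Hence the optimal constant is α = 1.
Therefore α = 1.


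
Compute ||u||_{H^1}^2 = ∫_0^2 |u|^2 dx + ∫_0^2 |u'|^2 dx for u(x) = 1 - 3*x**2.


||u||_{H^1}^2 = 698/5

The H^1 norm (squared) on an interval (0, L) is
  ||u||_{H^1}^2 = ∫_0^L u(x)^2 dx + ∫_0^L u'(x)^2 dx.
Compute u'(x) = -6*x.
Then u(x)^2 = 9*x**4 - 6*x**2 + 1 and u'(x)^2 = 36*x**2.
Integrate each monomial from 0 to 2 using ∫_0^2 c·x^n dx = c·2^(n+1)/(n+1):
  ∫_0^2 u(x)^2 dx = ∫_0^2 (9*x^4 - 6*x^2 + 1) dx. Term by term:
    ∫_0^2 9*x^4 dx = 288/5;  ∫_0^2 -6*x^2 dx = -16;  ∫_0^2 1 dx = 2.
  Sum: 288/5 − 16 + 2 = 218/5.
  ∫_0^2 u'(x)^2 dx = ∫_0^2 (36*x^2) dx. Term by term:
    ∫_0^2 36*x^2 dx = 96.
Adding: ||u||_{H^1}^2 = 218/5 + 96 = 698/5.


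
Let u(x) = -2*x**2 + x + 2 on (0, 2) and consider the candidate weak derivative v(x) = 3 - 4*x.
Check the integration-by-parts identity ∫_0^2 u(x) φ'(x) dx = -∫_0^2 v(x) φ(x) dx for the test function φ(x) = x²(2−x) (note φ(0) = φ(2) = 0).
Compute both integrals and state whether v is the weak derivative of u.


LHS = 76/15, RHS = 12/5. No, v is not the weak derivative of u.

u(x) = -2*x**2 + x + 2, classical derivative u'(x) = 1 - 4*x.
φ(x) = x²(2−x), so φ'(x) = x*(4 - 3*x).
Note φ(0) = φ(2) = 0, so the boundary term u·φ vanishes.
LHS = ∫_0^2 u(x) φ'(x) dx = ∫_0^2 (6*x^4 - 11*x^3 - 2*x^2 + 8*x) dx. Term by term:
  ∫_0^2 6*x^4 dx = 192/5;  ∫_0^2 -11*x^3 dx = -44;  ∫_0^2 -2*x^2 dx = -16/3;
  ∫_0^2 8*x dx = 16.
Sum: 192/5 − 44 − 16/3 + 16 = 76/15.
So LHS = 76/15.
∫_0^2 v(x) φ(x) dx = ∫_0^2 (4*x^4 - 11*x^3 + 6*x^2) dx. Term by term:
  ∫_0^2 4*x^4 dx = 128/5;  ∫_0^2 -11*x^3 dx = -44;  ∫_0^2 6*x^2 dx = 16.
Sum: 128/5 − 44 + 16 = -12/5.
So RHS = -∫_0^2 v(x) φ(x) dx = 12/5.
LHS − RHS = 8/3 ≠ 0, so the identity fails.
(For a valid weak derivative the identity must hold for EVERY test function, in particular this one. The failure shows v is NOT the weak derivative of u.)
Correct weak derivative would be u'(x) = 1 - 4*x.


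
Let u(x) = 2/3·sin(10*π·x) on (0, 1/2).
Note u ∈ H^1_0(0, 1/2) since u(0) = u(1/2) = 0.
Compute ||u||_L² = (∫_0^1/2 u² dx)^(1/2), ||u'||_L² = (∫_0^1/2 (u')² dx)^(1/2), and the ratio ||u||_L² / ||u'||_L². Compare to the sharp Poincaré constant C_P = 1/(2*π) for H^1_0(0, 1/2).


||u||_L² / ||u'||_L² = 1/(10*π) < C_P = 1/(2*π).

u(x) = 2/3·sin(10*π·x), so u'(x) = 20*π*cos(10*π*x)/3.
Writing u(x) = A·sin(kπx/L) with A = 2/3 and k = 5, use ∫_0^L sin²(kπx/L) dx = L/2 and ∫_0^L cos²(kπx/L) dx = L/2.
u² = 4/9·sin²(10*π·x) and (u')² = 400*π^2/9·cos²(10*π·x), and each of sin², cos² integrates to L/2 = 1/4 over (0, 1/2).
∫_0^1/2 u² dx = 1/9, so ||u||_L² = 1/3.
∫_0^1/2 (u')² dx = 100*π^2/9, so ||u'||_L² = 10*π/3.
Ratio ||u||_L² / ||u'||_L² = 1/(10*π).
Sharp Poincaré constant on H^1_0(0, 1/2) is C_P = L/π = 1/(2*π), achieved by sin(2*π·x).
This is the k = 5 harmonic; the ratio L/(kπ) is strictly less than C_P = L/π, consistent with the sharp inequality ||u||_L² ≤ C_P ||u'||_L².


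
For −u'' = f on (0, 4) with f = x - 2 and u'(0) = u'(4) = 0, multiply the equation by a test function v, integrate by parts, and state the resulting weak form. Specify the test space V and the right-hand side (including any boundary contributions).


V = H^1(0, 4) (no boundary constraint on v; u is determined up to an additive constant); weak form: ∫_0^4 u'v' dx = ∫_0^4 (x - 2) v dx for all v ∈ V.

Multiply both sides by a test function v and integrate from 0 to 4:
  ∫_0^4 −u''(x) v(x) dx = ∫_0^4 f(x) v(x) dx.
Integrate the LHS by parts once:
  ∫_0^4 −u'' v dx = −[u'(x) v(x)]_0^4 + ∫_0^4 u'(x) v'(x) dx.
Thus ∫_0^4 u'(x) v'(x) dx = ∫_0^4 f(x) v(x) dx + [u'(x) v(x)]_0^4.
Choose V so that boundary terms are either known or forced to vanish.
u has homogeneous Neumann: u'(0) = u'(4) = 0. So [u' v]_0^4 = 0·v(4) − 0·v(0) = 0 for any v; take V = H^1(0, 4).
Weak formulation: find u (satisfying any essential BC) such that ∫_0^4 u'(x) v'(x) dx = ∫_0^4 f v dx for all v ∈ V (homogeneous Neumann, so boundary terms vanish).
Substituting f(x) = x - 2, the right-hand side is ∫_0^4 (x - 2) v dx.
Compatibility check (pure Neumann): taking v ≡ 1 ∈ V gives 0 = ∫_0^4 f dx + (0) − (0), i.e. ∫_0^4 f dx must equal u'(0) − u'(4) = 0. Indeed ∫_0^4 (x - 2) dx = 0, so the data are compatible. The solution is then unique only up to an additive constant (fix it e.g. by requiring ∫_0^4 u dx = 0).


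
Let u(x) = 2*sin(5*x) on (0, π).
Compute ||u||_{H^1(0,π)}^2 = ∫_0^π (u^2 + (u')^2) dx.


||u||_{H^1(0,π)}^2 = 52*π

u'(x) = 10*cos(5*x).
Expand u² and (u')² and integrate term by term on (0, π), using: for integers n ≥ 1, ∫_0^π sin²(nx) dx = ∫_0^π cos²(nx) dx = π/2; for n ≠ n', ∫_0^π sin(nx)sin(n'x) dx = ∫_0^π cos(nx)cos(n'x) dx = 0; and by product-to-sum, ∫_0^π sin(nx)cos(n'x) dx = ½∫_0^π [sin((n+n')x) + sin((n−n')x)] dx, which is 0 when n+n' is even and 2n/(n²−n'²) when n+n' is odd (it need not vanish on (0, π)).
  u² squared terms: (2)²·∫sin(5x)² dx = 4·π/2 = 2*π.
  So ∫_0^π u² dx = 2*π.
  (u')² squared terms: (10)²·∫cos(5x)² dx = 100·π/2 = 50*π.
  So ∫_0^π (u')² dx = 50*π.
||u||_{H^1}^2 = (2*π) + (50*π) = 52*π.


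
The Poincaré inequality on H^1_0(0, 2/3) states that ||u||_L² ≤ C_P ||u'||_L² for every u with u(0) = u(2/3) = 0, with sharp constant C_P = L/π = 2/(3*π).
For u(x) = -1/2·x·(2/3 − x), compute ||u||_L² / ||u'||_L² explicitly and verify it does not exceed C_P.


||u||_L² / ||u'||_L² = sqrt(10)/15 < C_P = 2/(3*π).

u(x) = -1/2·x·(2/3 − x), so u'(x) = x - 1/3.
u(x) = -1/2·x·(2/3 − x) vanishes at x = 0 and x = 2/3, so u ∈ H^1_0(0, 2/3). Differentiate via the product rule and integrate the resulting polynomials term by term.
  ∫_0^2/3 u² dx = ∫_0^2/3 (x^4/4 - x^3/3 + x^2/9) dx. Term by term:
    ∫_0^2/3 x^4/4 dx = 8/1215;  ∫_0^2/3 -x^3/3 dx = -4/243;  ∫_0^2/3 x^2/9 dx = 8/729.
  Sum: 8/1215 − 4/243 + 8/729 = 4/3645.
  ∫_0^2/3 (u')² dx = ∫_0^2/3 (x^2 - 2*x/3 + 1/9) dx. Term by term:
    ∫_0^2/3 x^2 dx = 8/81;  ∫_0^2/3 -2*x/3 dx = -4/27;  ∫_0^2/3 1/9 dx = 2/27.
  Sum: 8/81 − 4/27 + 2/27 = 2/81.
∫_0^2/3 u² dx = 4/3645, so ||u||_L² = 2*sqrt(5)/135.
∫_0^2/3 (u')² dx = 2/81, so ||u'||_L² = sqrt(2)/9.
Ratio ||u||_L² / ||u'||_L² = sqrt(10)/15.
Sharp Poincaré constant on H^1_0(0, 2/3) is C_P = L/π = 2/(3*π), achieved by sin(3*π/2·x).
A polynomial bump cannot attain the sharp Poincaré constant (only the first sine eigenfunction does), so the ratio is strictly less than C_P, consistent with ||u||_L² ≤ C_P ||u'||_L².


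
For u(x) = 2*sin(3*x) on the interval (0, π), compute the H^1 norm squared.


||u||_{H^1(0,π)}^2 = 20*π

u'(x) = 6*cos(3*x).
Expand u² and (u')² and integrate term by term on (0, π), using: for integers n ≥ 1, ∫_0^π sin²(nx) dx = ∫_0^π cos²(nx) dx = π/2; for n ≠ n', ∫_0^π sin(nx)sin(n'x) dx = ∫_0^π cos(nx)cos(n'x) dx = 0; and by product-to-sum, ∫_0^π sin(nx)cos(n'x) dx = ½∫_0^π [sin((n+n')x) + sin((n−n')x)] dx, which is 0 when n+n' is even and 2n/(n²−n'²) when n+n' is odd (it need not vanish on (0, π)).
  u² squared terms: (2)²·∫sin(3x)² dx = 4·π/2 = 2*π.
  So ∫_0^π u² dx = 2*π.
  (u')² squared terms: (6)²·∫cos(3x)² dx = 36·π/2 = 18*π.
  So ∫_0^π (u')² dx = 18*π.
||u||_{H^1}^2 = (2*π) + (18*π) = 20*π.


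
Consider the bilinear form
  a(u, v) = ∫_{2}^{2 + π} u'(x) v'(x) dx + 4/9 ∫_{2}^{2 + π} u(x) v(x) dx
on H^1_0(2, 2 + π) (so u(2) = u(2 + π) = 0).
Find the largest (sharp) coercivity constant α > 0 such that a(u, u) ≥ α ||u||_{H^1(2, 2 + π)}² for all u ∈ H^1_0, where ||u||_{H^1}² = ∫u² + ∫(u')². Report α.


α = 13/18

Coercivity of a(·,·) on H^1_0(2, 2 + π) means a(u, u) ≥ α ||u||_{H^1}² for every u ∈ H^1_0.
The interval has length L = π, and Poincaré/coercivity depend only on L. Here a(u, u) = ∫(u')² + (4/9)·∫u².
Here 0 < c = 4/9 < 1. The condition a(u,u) ≥ α||u||_{H^1}² reads (1−α)∫(u')² ≥ (α−c)∫u². Any admissible α is ≤ 1 (rapidly oscillating u have ∫u²/∫(u')² → 0), and α = 1 would force 0 ≥ (1−c)∫u², impossible since c < 1; so 1−α > 0. By the sharp Poincaré inequality on H^1_0 of an interval of length L, ∫(u')² ≥ (π/L)²∫u² with equality for the first sine mode sin(π(x−x₀)/L) (x₀ the left endpoint), so the inequality holds for all u iff (1−α)(π/L)² ≥ α − c, i.e. α ≤ ((π/L)² + c)/((π/L)² + 1) = (1 + c(L/π)²)/(1 + (L/π)²). With (π/L)² = 1 and c = 4/9, the largest admissible constant is α = ((π/L)² + c)/((π/L)² + 1).
Simplifying, α = 13/18.


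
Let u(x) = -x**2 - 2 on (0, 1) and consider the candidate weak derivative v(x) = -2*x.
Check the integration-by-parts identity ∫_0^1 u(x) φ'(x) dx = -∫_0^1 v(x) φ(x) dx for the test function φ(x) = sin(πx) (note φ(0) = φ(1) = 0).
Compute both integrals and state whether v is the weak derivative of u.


LHS = 2/π, RHS = 2/π. Yes, v = u' weakly.

u(x) = -x**2 - 2, classical derivative u'(x) = -2*x.
φ(x) = sin(πx), so φ'(x) = π*cos(π*x).
Note φ(0) = φ(1) = 0, so the boundary term u·φ vanishes.
LHS = ∫_0^1 u(x) φ'(x) dx = ∫_0^1 (-π*x^2*cos(π*x) - 2*π*cos(π*x)) dx. Term by term:
  ∫_0^1 -2*π*cos(π*x) dx = 0;  ∫_0^1 -π*x^2*cos(π*x) dx = 2/π.
Sum: 0 + 2/π = 2/π.
So LHS = 2/π.
∫_0^1 v(x) φ(x) dx = ∫_0^1 (-2*x*sin(π*x)) dx. Term by term:
  ∫_0^1 -2*x*sin(π*x) dx = -2/π.
So RHS = -∫_0^1 v(x) φ(x) dx = 2/π.
LHS = RHS, so the identity holds for this test φ.
Moreover u is smooth here and v(x) = u'(x) = -2*x pointwise, so the identity holds for every test function. Hence v is the weak derivative of u.


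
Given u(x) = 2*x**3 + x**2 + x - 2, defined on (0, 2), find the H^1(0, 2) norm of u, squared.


||u||_{H^1}^2 = 51962/105

The H^1 norm (squared) on an interval (0, L) is
  ||u||_{H^1}^2 = ∫_0^L u(x)^2 dx + ∫_0^L u'(x)^2 dx.
Compute u'(x) = 6*x**2 + 2*x + 1.
Then u(x)^2 = 4*x**6 + 4*x**5 + 5*x**4 - 6*x**3 - 3*x**2 - 4*x + 4 and u'(x)^2 = 36*x**4 + 24*x**3 + 16*x**2 + 4*x + 1.
Integrate each monomial from 0 to 2 using ∫_0^2 c·x^n dx = c·2^(n+1)/(n+1):
  ∫_0^2 u(x)^2 dx = ∫_0^2 (4*x^6 + 4*x^5 + 5*x^4 - 6*x^3 - 3*x^2 - 4*x + 4) dx. Term by term:
    ∫_0^2 4*x^6 dx = 512/7;  ∫_0^2 4*x^5 dx = 128/3;  ∫_0^2 5*x^4 dx = 32;
    ∫_0^2 -6*x^3 dx = -24;  ∫_0^2 -3*x^2 dx = -8;  ∫_0^2 -4*x dx = -8;
    ∫_0^2 4 dx = 8.
  Sum: 512/7 + 128/3 + 32 − 24 − 8 − 8 + 8 = 2432/21.
  ∫_0^2 u'(x)^2 dx = ∫_0^2 (36*x^4 + 24*x^3 + 16*x^2 + 4*x + 1) dx. Term by term:
    ∫_0^2 36*x^4 dx = 1152/5;  ∫_0^2 24*x^3 dx = 96;  ∫_0^2 16*x^2 dx = 128/3;
    ∫_0^2 4*x dx = 8;  ∫_0^2 1 dx = 2.
  Sum: 1152/5 + 96 + 128/3 + 8 + 2 = 5686/15.
Adding: ||u||_{H^1}^2 = 2432/21 + 5686/15 = 51962/105.


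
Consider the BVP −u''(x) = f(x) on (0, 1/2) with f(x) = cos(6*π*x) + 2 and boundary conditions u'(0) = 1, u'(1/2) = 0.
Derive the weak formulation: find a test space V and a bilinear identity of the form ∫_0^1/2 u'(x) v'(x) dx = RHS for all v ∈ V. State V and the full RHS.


V = H^1(0, 1/2) (v unrestricted at boundary; u is determined up to an additive constant); weak form: ∫_0^1/2 u'v' dx = ∫_0^1/2 (cos(6*π*x) + 2) v dx − v(0) for all v ∈ V.

Multiply both sides by a test function v and integrate from 0 to 1/2:
  ∫_0^1/2 −u''(x) v(x) dx = ∫_0^1/2 f(x) v(x) dx.
Integrate the LHS by parts once:
  ∫_0^1/2 −u'' v dx = −[u'(x) v(x)]_0^1/2 + ∫_0^1/2 u'(x) v'(x) dx.
Thus ∫_0^1/2 u'(x) v'(x) dx = ∫_0^1/2 f(x) v(x) dx + [u'(x) v(x)]_0^1/2.
Choose V so that boundary terms are either known or forced to vanish.
u has inhomogeneous Neumann u'(0) = 1, u'(1/2) = 0. [u' v]_0^1/2 = (0)·v(1/2) − (1)·v(0) = − v(0). Take V = H^1(0, 1/2); boundary term becomes part of RHS.
Weak formulation: find u (satisfying any essential BC) such that ∫_0^1/2 u'(x) v'(x) dx = ∫_0^1/2 f v dx − v(0) for all v ∈ V (Neumann data are natural BCs: they enter the RHS as boundary terms).
Substituting f(x) = cos(6*π*x) + 2, the right-hand side is ∫_0^1/2 (cos(6*π*x) + 2) v dx − v(0).
Compatibility check (pure Neumann): taking v ≡ 1 ∈ V gives 0 = ∫_0^1/2 f dx + (0) − (1), i.e. ∫_0^1/2 f dx must equal u'(0) − u'(1/2) = 1. Indeed ∫_0^1/2 (cos(6*π*x) + 2) dx = 1, so the data are compatible. The solution is then unique only up to an additive constant (fix it e.g. by requiring ∫_0^1/2 u dx = 0).


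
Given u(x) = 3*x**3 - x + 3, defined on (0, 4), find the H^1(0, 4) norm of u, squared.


||u||_{H^1}^2 = 781336/21

The H^1 norm (squared) on an interval (0, L) is
  ||u||_{H^1}^2 = ∫_0^L u(x)^2 dx + ∫_0^L u'(x)^2 dx.
Compute u'(x) = 9*x**2 - 1.
Then u(x)^2 = 9*x**6 - 6*x**4 + 18*x**3 + x**2 - 6*x + 9 and u'(x)^2 = 81*x**4 - 18*x**2 + 1.
Integrate each monomial from 0 to 4 using ∫_0^4 c·x^n dx = c·4^(n+1)/(n+1):
  ∫_0^4 u(x)^2 dx = ∫_0^4 (9*x^6 - 6*x^4 + 18*x^3 + x^2 - 6*x + 9) dx. Term by term:
    ∫_0^4 9*x^6 dx = 147456/7;  ∫_0^4 -6*x^4 dx = -6144/5;  ∫_0^4 18*x^3 dx = 1152;
    ∫_0^4 x^2 dx = 64/3;  ∫_0^4 -6*x dx = -48;  ∫_0^4 9 dx = 36.
  Sum: 147456/7 − 6144/5 + 1152 + 64/3 − 48 + 36 = 2204756/105.
  ∫_0^4 u'(x)^2 dx = ∫_0^4 (81*x^4 - 18*x^2 + 1) dx. Term by term:
    ∫_0^4 81*x^4 dx = 82944/5;  ∫_0^4 -18*x^2 dx = -384;  ∫_0^4 1 dx = 4.
  Sum: 82944/5 − 384 + 4 = 81044/5.
Adding: ||u||_{H^1}^2 = 2204756/105 + 81044/5 = 781336/21.


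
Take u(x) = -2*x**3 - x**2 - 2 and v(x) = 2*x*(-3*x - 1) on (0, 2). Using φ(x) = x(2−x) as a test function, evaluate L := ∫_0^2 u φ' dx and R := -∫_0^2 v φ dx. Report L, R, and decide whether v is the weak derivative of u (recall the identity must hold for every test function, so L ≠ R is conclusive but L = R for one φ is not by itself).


LHS = 184/15, RHS = 184/15. Yes, v = u' weakly.

u(x) = -2*x**3 - x**2 - 2, classical derivative u'(x) = -6*x**2 - 2*x.
φ(x) = x(2−x), so φ'(x) = 2 - 2*x.
Note φ(0) = φ(2) = 0, so the boundary term u·φ vanishes.
LHS = ∫_0^2 u(x) φ'(x) dx = ∫_0^2 (4*x^4 - 2*x^3 - 2*x^2 + 4*x - 4) dx. Term by term:
  ∫_0^2 4*x^4 dx = 128/5;  ∫_0^2 -2*x^3 dx = -8;  ∫_0^2 -2*x^2 dx = -16/3;
  ∫_0^2 4*x dx = 8;  ∫_0^2 -4 dx = -8.
Sum: 128/5 − 8 − 16/3 + 8 − 8 = 184/15.
So LHS = 184/15.
∫_0^2 v(x) φ(x) dx = ∫_0^2 (6*x^4 - 10*x^3 - 4*x^2) dx. Term by term:
  ∫_0^2 6*x^4 dx = 192/5;  ∫_0^2 -10*x^3 dx = -40;  ∫_0^2 -4*x^2 dx = -32/3.
Sum: 192/5 − 40 − 32/3 = -184/15.
So RHS = -∫_0^2 v(x) φ(x) dx = 184/15.
LHS = RHS, so the identity holds for this test φ.
Moreover u is smooth here and v(x) = u'(x) = -6*x**2 - 2*x pointwise, so the identity holds for every test function. Hence v is the weak derivative of u.


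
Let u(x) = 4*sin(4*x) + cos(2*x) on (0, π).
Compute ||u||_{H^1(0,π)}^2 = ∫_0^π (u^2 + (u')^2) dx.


||u||_{H^1(0,π)}^2 = 277*π/2

u'(x) = -2*sin(2*x) + 16*cos(4*x).
Expand u² and (u')² and integrate term by term on (0, π), using: for integers n ≥ 1, ∫_0^π sin²(nx) dx = ∫_0^π cos²(nx) dx = π/2; for n ≠ n', ∫_0^π sin(nx)sin(n'x) dx = ∫_0^π cos(nx)cos(n'x) dx = 0; and by product-to-sum, ∫_0^π sin(nx)cos(n'x) dx = ½∫_0^π [sin((n+n')x) + sin((n−n')x)] dx, which is 0 when n+n' is even and 2n/(n²−n'²) when n+n' is odd (it need not vanish on (0, π)).
  u² squared terms: (4)²·∫sin(4x)² dx = 16·π/2 = 8*π;  (1)²·∫cos(2x)² dx = 1·π/2 = π/2.
  u² cross terms: 2·(4)·(1)·∫sin(4x)·cos(2x) dx = 8·(0) = 0.
  So ∫_0^π u² dx = 8*π + π/2 + 0 = 17*π/2.
  (u')² squared terms: (-2)²·∫sin(2x)² dx = 4·π/2 = 2*π;  (16)²·∫cos(4x)² dx = 256·π/2 = 128*π.
  (u')² cross terms: 2·(-2)·(16)·∫sin(2x)·cos(4x) dx = -64·(0) = 0.
  So ∫_0^π (u')² dx = 2*π + 128*π + 0 = 130*π.
||u||_{H^1}^2 = (17*π/2) + (130*π) = 277*π/2.


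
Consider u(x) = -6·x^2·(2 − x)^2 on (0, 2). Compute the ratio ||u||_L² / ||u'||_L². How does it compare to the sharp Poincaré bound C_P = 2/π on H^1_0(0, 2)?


||u||_L² / ||u'||_L² = sqrt(3)/3 < C_P = 2/π.

u(x) = -6·x^2·(2 − x)^2, so u'(x) = 24*x*(-x^2 + 3*x - 2).
u(x) = -6·x^2·(2 − x)^2 vanishes at x = 0 and x = 2, so u ∈ H^1_0(0, 2). Differentiate via the product rule and integrate the resulting polynomials term by term.
  ∫_0^2 u² dx = ∫_0^2 (36*x^8 - 288*x^7 + 864*x^6 - 1152*x^5 + 576*x^4) dx. Term by term:
    ∫_0^2 36*x^8 dx = 2048;  ∫_0^2 -288*x^7 dx = -9216;  ∫_0^2 864*x^6 dx = 110592/7;
    ∫_0^2 -1152*x^5 dx = -12288;  ∫_0^2 576*x^4 dx = 18432/5.
  Sum: 2048 − 9216 + 110592/7 − 12288 + 18432/5 = 1024/35.
  ∫_0^2 (u')² dx = ∫_0^2 (576*x^6 - 3456*x^5 + 7488*x^4 - 6912*x^3 + 2304*x^2) dx. Term by term:
    ∫_0^2 576*x^6 dx = 73728/7;  ∫_0^2 -3456*x^5 dx = -36864;  ∫_0^2 7488*x^4 dx = 239616/5;
    ∫_0^2 -6912*x^3 dx = -27648;  ∫_0^2 2304*x^2 dx = 6144.
  Sum: 73728/7 − 36864 + 239616/5 − 27648 + 6144 = 3072/35.
∫_0^2 u² dx = 1024/35, so ||u||_L² = 32*sqrt(35)/35.
∫_0^2 (u')² dx = 3072/35, so ||u'||_L² = 32*sqrt(105)/35.
Ratio ||u||_L² / ||u'||_L² = sqrt(3)/3.
Sharp Poincaré constant on H^1_0(0, 2) is C_P = L/π = 2/π, achieved by sin(π/2·x).
A polynomial bump cannot attain the sharp Poincaré constant (only the first sine eigenfunction does), so the ratio is strictly less than C_P, consistent with ||u||_L² ≤ C_P ||u'||_L².


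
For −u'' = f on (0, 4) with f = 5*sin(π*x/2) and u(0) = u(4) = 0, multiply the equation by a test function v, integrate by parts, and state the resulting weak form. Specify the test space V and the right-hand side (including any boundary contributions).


V = H^1_0(0, 4) (so v(0) = v(4) = 0); weak form: ∫_0^4 u'v' dx = ∫_0^4 (5*sin(π*x/2)) v dx for all v ∈ V.

Multiply both sides by a test function v and integrate from 0 to 4:
  ∫_0^4 −u''(x) v(x) dx = ∫_0^4 f(x) v(x) dx.
Integrate the LHS by parts once:
  ∫_0^4 −u'' v dx = −[u'(x) v(x)]_0^4 + ∫_0^4 u'(x) v'(x) dx.
Thus ∫_0^4 u'(x) v'(x) dx = ∫_0^4 f(x) v(x) dx + [u'(x) v(x)]_0^4.
Choose V so that boundary terms are either known or forced to vanish.
u is Dirichlet: u(0) = u(4) = 0. Let V = H^1_0(0, 4); then v(0) = v(4) = 0, and [u' v]_0^4 = 0.
Weak formulation: find u (satisfying any essential BC) such that ∫_0^4 u'(x) v'(x) dx = ∫_0^4 f v dx for all v ∈ V.
Substituting f(x) = 5*sin(π*x/2), the right-hand side is ∫_0^4 (5*sin(π*x/2)) v dx.


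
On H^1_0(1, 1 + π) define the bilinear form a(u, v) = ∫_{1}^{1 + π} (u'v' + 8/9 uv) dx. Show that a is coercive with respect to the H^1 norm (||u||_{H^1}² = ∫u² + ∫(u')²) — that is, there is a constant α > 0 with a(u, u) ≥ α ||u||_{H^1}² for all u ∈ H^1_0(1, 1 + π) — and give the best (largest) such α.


α = 17/18

Coercivity of a(·,·) on H^1_0(1, 1 + π) means a(u, u) ≥ α ||u||_{H^1}² for every u ∈ H^1_0.
The interval has length L = π, and Poincaré/coercivity depend only on L. Here a(u, u) = ∫(u')² + (8/9)·∫u².
Here 0 < c = 8/9 < 1. The condition a(u,u) ≥ α||u||_{H^1}² reads (1−α)∫(u')² ≥ (α−c)∫u². Any admissible α is ≤ 1 (rapidly oscillating u have ∫u²/∫(u')² → 0), and α = 1 would force 0 ≥ (1−c)∫u², impossible since c < 1; so 1−α > 0. By the sharp Poincaré inequality on H^1_0 of an interval of length L, ∫(u')² ≥ (π/L)²∫u² with equality for the first sine mode sin(π(x−x₀)/L) (x₀ the left endpoint), so the inequality holds for all u iff (1−α)(π/L)² ≥ α − c, i.e. α ≤ ((π/L)² + c)/((π/L)² + 1) = (1 + c(L/π)²)/(1 + (L/π)²). With (π/L)² = 1 and c = 8/9, the largest admissible constant is α = ((π/L)² + c)/((π/L)² + 1).
Simplifying, α = 17/18.


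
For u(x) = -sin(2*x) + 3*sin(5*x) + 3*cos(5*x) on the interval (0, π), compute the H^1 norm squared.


||u||_{H^1(0,π)}^2 = 208/7 + 473*π/2

u'(x) = -15*sin(5*x) - 2*cos(2*x) + 15*cos(5*x).
Expand u² and (u')² and integrate term by term on (0, π), using: for integers n ≥ 1, ∫_0^π sin²(nx) dx = ∫_0^π cos²(nx) dx = π/2; for n ≠ n', ∫_0^π sin(nx)sin(n'x) dx = ∫_0^π cos(nx)cos(n'x) dx = 0; and by product-to-sum, ∫_0^π sin(nx)cos(n'x) dx = ½∫_0^π [sin((n+n')x) + sin((n−n')x)] dx, which is 0 when n+n' is even and 2n/(n²−n'²) when n+n' is odd (it need not vanish on (0, π)).
  u² squared terms: (-1)²·∫sin(2x)² dx = 1·π/2 = π/2;  (3)²·∫cos(5x)² dx = 9·π/2 = 9*π/2;  (3)²·∫sin(5x)² dx = 9·π/2 = 9*π/2.
  u² cross terms: 2·(-1)·(3)·∫sin(2x)·cos(5x) dx = -6·(-4/21) = 8/7;  2·(-1)·(3)·∫sin(2x)·sin(5x) dx = -6·(0) = 0;  2·(3)·(3)·∫cos(5x)·sin(5x) dx = 18·(0) = 0.
  So ∫_0^π u² dx = π/2 + 9*π/2 + 9*π/2 + 8/7 + 0 + 0 = 8/7 + 19*π/2.
  (u')² squared terms: (-15)²·∫sin(5x)² dx = 225·π/2 = 225*π/2;  (-2)²·∫cos(2x)² dx = 4·π/2 = 2*π;  (15)²·∫cos(5x)² dx = 225·π/2 = 225*π/2.
  (u')² cross terms: 2·(-15)·(-2)·∫sin(5x)·cos(2x) dx = 60·(10/21) = 200/7;  2·(-15)·(15)·∫sin(5x)·cos(5x) dx = -450·(0) = 0;  2·(-2)·(15)·∫cos(2x)·cos(5x) dx = -60·(0) = 0.
  So ∫_0^π (u')² dx = 225*π/2 + 2*π + 225*π/2 + 200/7 + 0 + 0 = 200/7 + 227*π.
||u||_{H^1}^2 = (8/7 + 19*π/2) + (200/7 + 227*π) = 208/7 + 473*π/2.


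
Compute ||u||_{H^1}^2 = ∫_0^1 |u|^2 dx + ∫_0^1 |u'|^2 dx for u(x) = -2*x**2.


||u||_{H^1}^2 = 92/15

The H^1 norm (squared) on an interval (0, L) is
  ||u||_{H^1}^2 = ∫_0^L u(x)^2 dx + ∫_0^L u'(x)^2 dx.
Compute u'(x) = -4*x.
Then u(x)^2 = 4*x**4 and u'(x)^2 = 16*x**2.
Integrate each monomial from 0 to 1 using ∫_0^1 c·x^n dx = c·1^(n+1)/(n+1):
  ∫_0^1 u(x)^2 dx = ∫_0^1 (4*x^4) dx. Term by term:
    ∫_0^1 4*x^4 dx = 4/5.
  ∫_0^1 u'(x)^2 dx = ∫_0^1 (16*x^2) dx. Term by term:
    ∫_0^1 16*x^2 dx = 16/3.
Adding: ||u||_{H^1}^2 = 4/5 + 16/3 = 92/15.


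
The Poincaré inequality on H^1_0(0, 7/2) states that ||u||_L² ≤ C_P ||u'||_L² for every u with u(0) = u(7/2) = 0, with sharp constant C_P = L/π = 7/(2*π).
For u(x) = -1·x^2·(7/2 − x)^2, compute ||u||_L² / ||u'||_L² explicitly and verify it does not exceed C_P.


||u||_L² / ||u'||_L² = 7*sqrt(3)/12 < C_P = 7/(2*π).

u(x) = -1·x^2·(7/2 − x)^2, so u'(x) = x*(-8*x^2 + 42*x - 49)/2.
u(x) = -1·x^2·(7/2 − x)^2 vanishes at x = 0 and x = 7/2, so u ∈ H^1_0(0, 7/2). Differentiate via the product rule and integrate the resulting polynomials term by term.
  ∫_0^7/2 u² dx = ∫_0^7/2 (x^8 - 14*x^7 + 147*x^6/2 - 343*x^5/2 + 2401*x^4/16) dx. Term by term:
    ∫_0^7/2 x^8 dx = 40353607/4608;  ∫_0^7/2 -14*x^7 dx = -40353607/1024;  ∫_0^7/2 147*x^6/2 dx = 17294403/256;
    ∫_0^7/2 -343*x^5/2 dx = -40353607/768;  ∫_0^7/2 2401*x^4/16 dx = 40353607/2560.
  Sum: 40353607/4608 − 40353607/1024 + 17294403/256 − 40353607/768 + 40353607/2560 = 5764801/46080.
  ∫_0^7/2 (u')² dx = ∫_0^7/2 (16*x^6 - 168*x^5 + 637*x^4 - 1029*x^3 + 2401*x^2/4) dx. Term by term:
    ∫_0^7/2 16*x^6 dx = 117649/8;  ∫_0^7/2 -168*x^5 dx = -823543/16;  ∫_0^7/2 637*x^4 dx = 10706059/160;
    ∫_0^7/2 -1029*x^3 dx = -2470629/64;  ∫_0^7/2 2401*x^2/4 dx = 823543/96.
  Sum: 117649/8 − 823543/16 + 10706059/160 − 2470629/64 + 823543/96 = 117649/960.
∫_0^7/2 u² dx = 5764801/46080, so ||u||_L² = 2401*sqrt(5)/480.
∫_0^7/2 (u')² dx = 117649/960, so ||u'||_L² = 343*sqrt(15)/120.
Ratio ||u||_L² / ||u'||_L² = 7*sqrt(3)/12.
Sharp Poincaré constant on H^1_0(0, 7/2) is C_P = L/π = 7/(2*π), achieved by sin(2*π/7·x).
A polynomial bump cannot attain the sharp Poincaré constant (only the first sine eigenfunction does), so the ratio is strictly less than C_P, consistent with ||u||_L² ≤ C_P ||u'||_L².


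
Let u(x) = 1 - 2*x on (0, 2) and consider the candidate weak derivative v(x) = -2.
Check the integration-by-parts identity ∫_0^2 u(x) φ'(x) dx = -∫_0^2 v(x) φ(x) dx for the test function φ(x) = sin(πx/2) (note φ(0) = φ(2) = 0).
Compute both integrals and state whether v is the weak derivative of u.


LHS = 8/π, RHS = 8/π. Yes, v = u' weakly.

u(x) = 1 - 2*x, classical derivative u'(x) = -2.
φ(x) = sin(πx/2), so φ'(x) = π*cos(π*x/2)/2.
Note φ(0) = φ(2) = 0, so the boundary term u·φ vanishes.
LHS = ∫_0^2 u(x) φ'(x) dx = ∫_0^2 (-π*x*cos(π*x/2) + π*cos(π*x/2)/2) dx. Term by term:
  ∫_0^2 π*cos(π*x/2)/2 dx = 0;  ∫_0^2 -π*x*cos(π*x/2) dx = 8/π.
Sum: 0 + 8/π = 8/π.
So LHS = 8/π.
∫_0^2 v(x) φ(x) dx = ∫_0^2 (-2*sin(π*x/2)) dx. Term by term:
  ∫_0^2 -2*sin(π*x/2) dx = -8/π.
So RHS = -∫_0^2 v(x) φ(x) dx = 8/π.
LHS = RHS, so the identity holds for this test φ.
Moreover u is smooth here and v(x) = u'(x) = -2 pointwise, so the identity holds for every test function. Hence v is the weak derivative of u.
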